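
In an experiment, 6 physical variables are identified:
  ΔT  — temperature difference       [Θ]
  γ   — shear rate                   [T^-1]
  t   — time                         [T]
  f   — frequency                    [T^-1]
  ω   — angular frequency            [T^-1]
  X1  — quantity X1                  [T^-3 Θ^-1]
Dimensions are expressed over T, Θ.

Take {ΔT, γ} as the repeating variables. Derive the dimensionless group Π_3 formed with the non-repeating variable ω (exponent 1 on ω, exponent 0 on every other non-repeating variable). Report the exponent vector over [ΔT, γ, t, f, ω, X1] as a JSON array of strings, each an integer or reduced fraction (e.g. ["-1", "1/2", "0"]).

["0", "-1", "0", "0", "1", "0"]

Exponent matrix [T,Θ] × [ΔT,γ,t,f,ω,X1]:
  T: [ 0 -1  1 -1 -1 -3]
  Θ: [ 1  0  0  0  0 -1]
RREF → pivots at {ΔT,γ} ⇒ r = 2
Pivot set = {ΔT,γ}, free = {t,f,ω,X1}
RREF:
  r0: [   1    0    0    0    0   -1]
  r1: [   0    1   -1    1    1    3]
Fix exponent of ω at 1, t at 0, f at 0, X1 at 0; solve each RREF row for its pivot's exponent:
  r0: exp(ΔT) + (0)·1 = 0 ⇒ exp(ΔT) = 0
  r1: exp(γ) + (1)·1 = 0 ⇒ exp(γ) = -1
Π_3 = γ^-1 · ω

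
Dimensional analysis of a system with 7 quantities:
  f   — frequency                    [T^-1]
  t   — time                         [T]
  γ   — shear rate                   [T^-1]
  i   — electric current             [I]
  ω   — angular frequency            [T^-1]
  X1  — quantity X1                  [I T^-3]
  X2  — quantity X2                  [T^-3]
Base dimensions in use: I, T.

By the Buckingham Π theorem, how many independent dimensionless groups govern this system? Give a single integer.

5

Write exponents as rows I,T / cols f,t,γ,i,ω,X1,X2:
  I: [ 0  0  0  1  0  1  0]
  T: [-1  1 -1  0 -1 -3 -3]
Echelon form has 2 nonzero rows (pivots: f,i)
7 vars − rank 2 = 5 Π groups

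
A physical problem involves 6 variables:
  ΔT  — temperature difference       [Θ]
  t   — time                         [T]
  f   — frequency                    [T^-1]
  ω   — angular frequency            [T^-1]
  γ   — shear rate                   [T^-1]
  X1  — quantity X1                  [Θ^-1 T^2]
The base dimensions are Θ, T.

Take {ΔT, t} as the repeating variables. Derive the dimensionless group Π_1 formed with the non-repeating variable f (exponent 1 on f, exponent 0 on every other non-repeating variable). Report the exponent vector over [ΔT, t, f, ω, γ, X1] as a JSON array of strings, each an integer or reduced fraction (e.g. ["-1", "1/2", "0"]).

["0", "1", "1", "0", "0", "0"]

Write exponents as rows Θ,T / cols ΔT,t,f,ω,γ,X1:
  Θ: [ 1  0  0  0  0 -1]
  T: [ 0  1 -1 -1 -1  2]
Echelon form has 2 nonzero rows (pivots: ΔT,t)
Pivot set = {ΔT,t}, free = {f,ω,γ,X1}
RREF:
  r0: [   1    0    0    0    0   -1]
  r1: [   0    1   -1   -1   -1    2]
Fix exponent of f at 1, ω at 0, γ at 0, X1 at 0; solve each RREF row for its pivot's exponent:
  r0: exp(ΔT) + (0)·1 = 0 ⇒ exp(ΔT) = 0
  r1: exp(t) + (-1)·1 = 0 ⇒ exp(t) = 1
Π_1 = t · f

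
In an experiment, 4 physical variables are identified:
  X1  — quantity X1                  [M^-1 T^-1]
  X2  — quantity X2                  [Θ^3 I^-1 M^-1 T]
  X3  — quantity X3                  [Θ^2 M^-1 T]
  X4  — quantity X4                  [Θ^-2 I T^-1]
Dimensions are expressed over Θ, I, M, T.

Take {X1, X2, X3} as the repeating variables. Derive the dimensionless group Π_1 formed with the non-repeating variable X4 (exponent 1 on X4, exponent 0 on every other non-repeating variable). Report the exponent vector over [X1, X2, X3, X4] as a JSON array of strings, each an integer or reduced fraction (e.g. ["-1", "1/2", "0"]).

Write exponents as rows Θ,I,M,T / cols X1,X2,X3,X4:
  Θ: [ 0  3  2 -2]
  I: [ 0 -1  0  1]
  M: [-1 -1 -1  0]
  T: [-1  1  1 -1]
Echelon form has 3 nonzero rows (pivots: X1,X2,X3)
Repeat: X1,X2,X3; free: X4
RREF:
  r0: [   1    0    0  1/2]
  r1: [   0    1    0   -1]
  r2: [   0    0    1  1/2]
  r3: [   0    0    0    0]
Fix exponent of X4 at 1; solve each RREF row for its pivot's exponent:
  r0: exp(X1) + (1/2)·1 = 0 ⇒ exp(X1) = -1/2
  r1: exp(X2) + (-1)·1 = 0 ⇒ exp(X2) = 1
  r2: exp(X3) + (1/2)·1 = 0 ⇒ exp(X3) = -1/2
Π_1 = X1^(-1/2) · X2 · X3^(-1/2) · X4

["-1/2", "1", "-1/2", "1"]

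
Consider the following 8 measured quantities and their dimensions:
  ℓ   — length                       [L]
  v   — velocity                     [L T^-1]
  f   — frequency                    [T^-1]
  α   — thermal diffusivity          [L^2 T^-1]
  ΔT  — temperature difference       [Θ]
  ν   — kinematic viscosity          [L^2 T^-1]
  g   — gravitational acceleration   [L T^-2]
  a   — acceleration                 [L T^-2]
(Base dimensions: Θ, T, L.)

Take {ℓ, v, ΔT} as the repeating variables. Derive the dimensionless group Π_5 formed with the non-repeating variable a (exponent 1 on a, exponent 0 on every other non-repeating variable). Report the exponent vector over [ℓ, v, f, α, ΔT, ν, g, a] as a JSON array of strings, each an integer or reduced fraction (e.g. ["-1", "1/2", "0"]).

Exponent matrix [Θ,T,L] × [ℓ,v,f,α,ΔT,ν,g,a]:
  Θ: [ 0  0  0  0  1  0  0  0]
  T: [ 0 -1 -1 -1  0 -1 -2 -2]
  L: [ 1  1  0  2  0  2  1  1]
RREF → pivots at {ℓ,v,ΔT} ⇒ r = 3
Repeat: ℓ,v,ΔT; free: f,α,ν,g,a
RREF:
  r0: [   1    0   -1    1    0    1   -1   -1]
  r1: [   0    1    1    1    0    1    2    2]
  r2: [   0    0    0    0    1    0    0    0]
Fix exponent of a at 1, f at 0, α at 0, ν at 0, g at 0; solve each RREF row for its pivot's exponent:
  r0: exp(ℓ) + (-1)·1 = 0 ⇒ exp(ℓ) = 1
  r1: exp(v) + (2)·1 = 0 ⇒ exp(v) = -2
  r2: exp(ΔT) + (0)·1 = 0 ⇒ exp(ΔT) = 0
Π_5 = ℓ · v^-2 · a

["1", "-2", "0", "0", "0", "0", "0", "1"]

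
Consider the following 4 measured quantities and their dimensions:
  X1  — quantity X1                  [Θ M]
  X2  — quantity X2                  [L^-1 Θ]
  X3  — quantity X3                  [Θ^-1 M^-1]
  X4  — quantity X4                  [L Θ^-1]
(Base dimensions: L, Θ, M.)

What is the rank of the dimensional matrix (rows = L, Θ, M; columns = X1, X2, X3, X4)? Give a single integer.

2

Write exponents as rows L,Θ,M / cols X1,X2,X3,X4:
  L: [ 0 -1  0  1]
  Θ: [ 1  1 -1 -1]
  M: [ 1  0 -1  0]
Echelon form has 2 nonzero rows (pivots: X1,X2)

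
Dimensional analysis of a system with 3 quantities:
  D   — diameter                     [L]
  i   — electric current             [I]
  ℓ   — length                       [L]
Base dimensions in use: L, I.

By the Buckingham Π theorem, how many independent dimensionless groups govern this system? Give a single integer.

Dimensional matrix (L×I by D×i×ℓ):
  L: [ 1  0  1]
  I: [ 0  1  0]
Echelon form has 2 nonzero rows (pivots: D,i)
Π count = n − r = 3 − 2 = 1

1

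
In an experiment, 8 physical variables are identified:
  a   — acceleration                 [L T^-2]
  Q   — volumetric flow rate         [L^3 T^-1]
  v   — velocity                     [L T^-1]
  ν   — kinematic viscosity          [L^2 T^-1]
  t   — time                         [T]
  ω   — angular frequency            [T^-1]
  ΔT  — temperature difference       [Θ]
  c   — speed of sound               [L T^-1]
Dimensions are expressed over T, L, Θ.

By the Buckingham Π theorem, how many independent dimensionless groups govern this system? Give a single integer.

5

Dimensional matrix (T×L×Θ by a×Q×v×ν×t×ω×ΔT×c):
  T: [-2 -1 -1 -1  1 -1  0 -1]
  L: [ 1  3  1  2  0  0  0  1]
  Θ: [ 0  0  0  0  0  0  1  0]
RREF → pivots at {a,Q,ΔT} ⇒ r = 3
n=8, r=3 ⇒ 5 dimensionless groups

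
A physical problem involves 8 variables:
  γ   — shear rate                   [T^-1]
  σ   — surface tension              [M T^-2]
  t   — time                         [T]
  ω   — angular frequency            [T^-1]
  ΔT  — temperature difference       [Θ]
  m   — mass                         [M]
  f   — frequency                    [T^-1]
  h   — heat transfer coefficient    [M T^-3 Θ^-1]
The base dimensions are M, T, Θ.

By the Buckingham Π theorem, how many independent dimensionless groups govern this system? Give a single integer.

Write exponents as rows M,T,Θ / cols γ,σ,t,ω,ΔT,m,f,h:
  M: [ 0  1  0  0  0  1  0  1]
  T: [-1 -2  1 -1  0  0 -1 -3]
  Θ: [ 0  0  0  0  1  0  0 -1]
Echelon form has 3 nonzero rows (pivots: γ,σ,ΔT)
8 vars − rank 3 = 5 Π groups

5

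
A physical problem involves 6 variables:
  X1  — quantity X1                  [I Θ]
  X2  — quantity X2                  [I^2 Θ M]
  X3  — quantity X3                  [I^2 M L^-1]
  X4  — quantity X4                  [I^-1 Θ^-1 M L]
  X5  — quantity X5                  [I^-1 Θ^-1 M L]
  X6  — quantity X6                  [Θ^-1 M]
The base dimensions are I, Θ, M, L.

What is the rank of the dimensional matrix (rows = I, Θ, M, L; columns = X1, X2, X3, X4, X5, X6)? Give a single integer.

Write exponents as rows I,Θ,M,L / cols X1,X2,X3,X4,X5,X6:
  I: [ 1  2  2 -1 -1  0]
  Θ: [ 1  1  0 -1 -1 -1]
  M: [ 0  1  1  1  1  1]
  L: [ 0  0 -1  1  1  0]
RREF → pivots at {X1,X2,X3} ⇒ r = 3

3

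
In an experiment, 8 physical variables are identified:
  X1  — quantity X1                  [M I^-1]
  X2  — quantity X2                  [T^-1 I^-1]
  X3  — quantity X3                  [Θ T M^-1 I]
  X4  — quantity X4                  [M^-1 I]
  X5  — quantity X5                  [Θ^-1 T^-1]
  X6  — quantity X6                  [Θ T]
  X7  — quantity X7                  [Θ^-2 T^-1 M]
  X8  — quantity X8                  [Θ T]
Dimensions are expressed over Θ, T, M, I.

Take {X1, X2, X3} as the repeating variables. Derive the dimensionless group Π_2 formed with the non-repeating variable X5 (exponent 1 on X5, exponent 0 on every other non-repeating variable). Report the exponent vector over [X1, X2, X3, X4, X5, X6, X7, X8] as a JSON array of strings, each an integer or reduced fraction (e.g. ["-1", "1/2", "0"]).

["1", "0", "1", "0", "1", "0", "0", "0"]

Dimensional matrix (Θ×T×M×I by X1×X2×X3×X4×X5×X6×X7×X8):
  Θ: [ 0  0  1  0 -1  1 -2  1]
  T: [ 0 -1  1  0 -1  1 -1  1]
  M: [ 1  0 -1 -1  0  0  1  0]
  I: [-1 -1  1  1  0  0  0  0]
RREF → pivots at {X1,X2,X3} ⇒ r = 3
Repeat: X1,X2,X3; free: X4,X5,X6,X7,X8
RREF:
  r0: [   1    0    0   -1   -1    1   -1    1]
  r1: [   0    1    0    0    0    0   -1    0]
  r2: [   0    0    1    0   -1    1   -2    1]
  r3: [   0    0    0    0    0    0    0    0]
Fix exponent of X5 at 1, X4 at 0, X6 at 0, X7 at 0, X8 at 0; solve each RREF row for its pivot's exponent:
  r0: exp(X1) + (-1)·1 = 0 ⇒ exp(X1) = 1
  r1: exp(X2) + (0)·1 = 0 ⇒ exp(X2) = 0
  r2: exp(X3) + (-1)·1 = 0 ⇒ exp(X3) = 1
Π_2 = X1 · X3 · X5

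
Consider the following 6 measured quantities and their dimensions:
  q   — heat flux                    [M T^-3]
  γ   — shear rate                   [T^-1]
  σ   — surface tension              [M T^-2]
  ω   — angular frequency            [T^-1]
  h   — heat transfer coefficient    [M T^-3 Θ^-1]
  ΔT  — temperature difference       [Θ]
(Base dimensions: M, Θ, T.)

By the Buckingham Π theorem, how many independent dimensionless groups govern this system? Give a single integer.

Dimensional matrix (M×Θ×T by q×γ×σ×ω×h×ΔT):
  M: [ 1  0  1  0  1  0]
  Θ: [ 0  0  0  0 -1  1]
  T: [-3 -1 -2 -1 -3  0]
Echelon form has 3 nonzero rows (pivots: q,γ,h)
6 vars − rank 3 = 3 Π groups

3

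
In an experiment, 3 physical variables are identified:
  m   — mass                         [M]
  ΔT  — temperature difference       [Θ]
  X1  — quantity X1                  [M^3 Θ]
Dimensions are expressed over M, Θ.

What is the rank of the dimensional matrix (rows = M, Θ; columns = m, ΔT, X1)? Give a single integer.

2

Dimensional matrix (M×Θ by m×ΔT×X1):
  M: [ 1  0  3]
  Θ: [ 0  1  1]
RREF → pivots at {m,ΔT} ⇒ r = 2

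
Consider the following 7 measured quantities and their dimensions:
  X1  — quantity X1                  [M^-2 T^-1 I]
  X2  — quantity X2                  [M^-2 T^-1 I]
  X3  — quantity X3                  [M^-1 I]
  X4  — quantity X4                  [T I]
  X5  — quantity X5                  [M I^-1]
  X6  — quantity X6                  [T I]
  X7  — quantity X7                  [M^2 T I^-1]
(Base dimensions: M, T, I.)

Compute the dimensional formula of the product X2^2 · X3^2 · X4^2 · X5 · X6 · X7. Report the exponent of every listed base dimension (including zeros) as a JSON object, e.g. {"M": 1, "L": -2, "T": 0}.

{"M": -3, "T": 2, "I": 5}

Exponent matrix [M,T,I] × [X1,X2,X3,X4,X5,X6,X7]:
  M: [-2 -2 -1  0  1  0  2]
  T: [-1 -1  0  1  0  1  1]
  I: [ 1  1  1  1 -1  1 -1]
  [M]: (2)·-2+(2)·-1+(2)·0+(1)·1+(1)·0+(1)·2 = -3
  [T]: (2)·-1+(2)·0+(2)·1+(1)·0+(1)·1+(1)·1 = 2
  [I]: (2)·1+(2)·1+(2)·1+(1)·-1+(1)·1+(1)·-1 = 5
⇒ M^-3 T^2 I^5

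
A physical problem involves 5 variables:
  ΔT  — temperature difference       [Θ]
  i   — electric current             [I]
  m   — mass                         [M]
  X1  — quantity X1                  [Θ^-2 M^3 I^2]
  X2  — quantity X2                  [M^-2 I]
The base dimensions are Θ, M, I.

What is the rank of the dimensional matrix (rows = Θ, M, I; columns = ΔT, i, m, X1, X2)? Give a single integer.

3

Dimensional matrix (Θ×M×I by ΔT×i×m×X1×X2):
  Θ: [ 1  0  0 -2  0]
  M: [ 0  0  1  3 -2]
  I: [ 0  1  0  2  1]
Echelon form has 3 nonzero rows (pivots: ΔT,i,m)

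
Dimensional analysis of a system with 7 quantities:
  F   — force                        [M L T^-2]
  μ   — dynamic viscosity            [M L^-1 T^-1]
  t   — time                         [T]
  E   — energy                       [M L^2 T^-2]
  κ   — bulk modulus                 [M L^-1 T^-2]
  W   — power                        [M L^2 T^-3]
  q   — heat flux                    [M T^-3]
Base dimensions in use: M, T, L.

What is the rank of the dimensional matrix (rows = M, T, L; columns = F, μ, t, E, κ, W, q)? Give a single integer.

Exponent matrix [M,T,L] × [F,μ,t,E,κ,W,q]:
  M: [ 1  1  0  1  1  1  1]
  T: [-2 -1  1 -2 -2 -3 -3]
  L: [ 1 -1  0  2 -1  2  0]
Echelon form has 3 nonzero rows (pivots: F,μ,t)

3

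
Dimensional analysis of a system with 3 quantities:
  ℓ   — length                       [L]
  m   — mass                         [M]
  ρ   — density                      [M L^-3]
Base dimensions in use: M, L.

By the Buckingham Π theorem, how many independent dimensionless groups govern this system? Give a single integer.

1

Exponent matrix [M,L] × [ℓ,m,ρ]:
  M: [ 0  1  1]
  L: [ 1  0 -3]
Row reduction gives pivot columns ℓ,m; rank = 2
3 vars − rank 2 = 1 Π group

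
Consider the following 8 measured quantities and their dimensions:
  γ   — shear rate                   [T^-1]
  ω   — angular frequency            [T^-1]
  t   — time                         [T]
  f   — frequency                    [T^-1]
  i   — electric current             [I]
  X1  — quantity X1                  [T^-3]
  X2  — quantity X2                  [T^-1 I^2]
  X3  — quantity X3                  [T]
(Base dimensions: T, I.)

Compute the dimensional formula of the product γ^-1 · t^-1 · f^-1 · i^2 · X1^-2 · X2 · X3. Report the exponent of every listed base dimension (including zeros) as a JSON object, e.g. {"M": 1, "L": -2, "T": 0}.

Exponent matrix [T,I] × [γ,ω,t,f,i,X1,X2,X3]:
  T: [-1 -1  1 -1  0 -3 -1  1]
  I: [ 0  0  0  0  1  0  2  0]
  [T]: (-1)·-1+(-1)·1+(-1)·-1+(2)·0+(-2)·-3+(1)·-1+(1)·1 = 7
  [I]: (-1)·0+(-1)·0+(-1)·0+(2)·1+(-2)·0+(1)·2+(1)·0 = 4
⇒ T^7 I^4

{"T": 7, "I": 4}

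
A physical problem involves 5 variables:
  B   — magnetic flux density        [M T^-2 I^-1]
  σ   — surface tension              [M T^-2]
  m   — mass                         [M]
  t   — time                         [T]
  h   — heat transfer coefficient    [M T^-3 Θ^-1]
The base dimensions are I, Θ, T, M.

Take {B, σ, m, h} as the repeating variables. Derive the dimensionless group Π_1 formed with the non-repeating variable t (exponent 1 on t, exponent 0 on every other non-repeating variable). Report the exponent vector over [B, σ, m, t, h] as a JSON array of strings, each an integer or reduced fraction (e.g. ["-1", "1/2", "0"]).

Dimensional matrix (I×Θ×T×M by B×σ×m×t×h):
  I: [-1  0  0  0  0]
  Θ: [ 0  0  0  0 -1]
  T: [-2 -2  0  1 -3]
  M: [ 1  1  1  0  1]
Echelon form has 4 nonzero rows (pivots: B,σ,m,h)
Pivot set = {B,σ,m,h}, free = {t}
RREF:
  r0: [   1    0    0    0    0]
  r1: [   0    1    0 -1/2    0]
  r2: [   0    0    1  1/2    0]
  r3: [   0    0    0    0    1]
Fix exponent of t at 1; solve each RREF row for its pivot's exponent:
  r0: exp(B) + (0)·1 = 0 ⇒ exp(B) = 0
  r1: exp(σ) + (-1/2)·1 = 0 ⇒ exp(σ) = 1/2
  r2: exp(m) + (1/2)·1 = 0 ⇒ exp(m) = -1/2
  r3: exp(h) + (0)·1 = 0 ⇒ exp(h) = 0
Π_1 = σ^(1/2) · m^(-1/2) · t

["0", "1/2", "-1/2", "1", "0"]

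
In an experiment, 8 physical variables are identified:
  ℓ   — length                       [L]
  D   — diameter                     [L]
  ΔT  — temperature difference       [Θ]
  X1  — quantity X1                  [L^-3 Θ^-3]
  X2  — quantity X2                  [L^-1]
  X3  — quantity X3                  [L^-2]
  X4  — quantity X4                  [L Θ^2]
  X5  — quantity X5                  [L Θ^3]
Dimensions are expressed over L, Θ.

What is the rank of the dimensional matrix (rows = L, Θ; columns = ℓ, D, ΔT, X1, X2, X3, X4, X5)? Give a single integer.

Write exponents as rows L,Θ / cols ℓ,D,ΔT,X1,X2,X3,X4,X5:
  L: [ 1  1  0 -3 -1 -2  1  1]
  Θ: [ 0  0  1 -3  0  0  2  3]
Echelon form has 2 nonzero rows (pivots: ℓ,ΔT)

2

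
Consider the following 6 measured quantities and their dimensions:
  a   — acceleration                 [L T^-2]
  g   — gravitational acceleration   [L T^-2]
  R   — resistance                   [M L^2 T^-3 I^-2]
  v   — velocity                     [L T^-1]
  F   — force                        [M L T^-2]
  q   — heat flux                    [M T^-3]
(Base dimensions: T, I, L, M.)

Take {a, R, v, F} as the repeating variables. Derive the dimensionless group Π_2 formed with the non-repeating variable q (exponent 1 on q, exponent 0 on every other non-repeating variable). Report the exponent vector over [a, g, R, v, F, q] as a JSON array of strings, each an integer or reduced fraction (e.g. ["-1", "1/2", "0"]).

["-2", "0", "0", "3", "-1", "1"]

Write exponents as rows T,I,L,M / cols a,g,R,v,F,q:
  T: [-2 -2 -3 -1 -2 -3]
  I: [ 0  0 -2  0  0  0]
  L: [ 1  1  2  1  1  0]
  M: [ 0  0  1  0  1  1]
Row reduction gives pivot columns a,R,v,F; rank = 4
Pivot set = {a,R,v,F}, free = {g,q}
RREF:
  r0: [   1    1    0    0    0    2]
  r1: [   0    0    1    0    0    0]
  r2: [   0    0    0    1    0   -3]
  r3: [   0    0    0    0    1    1]
Fix exponent of q at 1, g at 0; solve each RREF row for its pivot's exponent:
  r0: exp(a) + (2)·1 = 0 ⇒ exp(a) = -2
  r1: exp(R) + (0)·1 = 0 ⇒ exp(R) = 0
  r2: exp(v) + (-3)·1 = 0 ⇒ exp(v) = 3
  r3: exp(F) + (1)·1 = 0 ⇒ exp(F) = -1
Π_2 = a^-2 · v^3 · F^-1 · q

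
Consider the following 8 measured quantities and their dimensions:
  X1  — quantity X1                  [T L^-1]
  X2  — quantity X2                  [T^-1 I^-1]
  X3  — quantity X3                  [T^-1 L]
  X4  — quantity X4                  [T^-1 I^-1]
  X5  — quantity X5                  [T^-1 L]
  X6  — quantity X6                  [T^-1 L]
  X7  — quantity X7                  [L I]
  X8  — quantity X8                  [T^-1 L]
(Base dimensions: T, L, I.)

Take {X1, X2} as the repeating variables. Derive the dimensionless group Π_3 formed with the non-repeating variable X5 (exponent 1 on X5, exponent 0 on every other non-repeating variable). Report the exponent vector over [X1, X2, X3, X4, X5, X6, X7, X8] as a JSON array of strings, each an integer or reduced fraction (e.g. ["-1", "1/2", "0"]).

["1", "0", "0", "0", "1", "0", "0", "0"]

Dimensional matrix (T×L×I by X1×X2×X3×X4×X5×X6×X7×X8):
  T: [ 1 -1 -1 -1 -1 -1  0 -1]
  L: [-1  0  1  0  1  1  1  1]
  I: [ 0 -1  0 -1  0  0  1  0]
RREF → pivots at {X1,X2} ⇒ r = 2
Pivot set = {X1,X2}, free = {X3,X4,X5,X6,X7,X8}
RREF:
  r0: [   1    0   -1    0   -1   -1   -1   -1]
  r1: [   0    1    0    1    0    0   -1    0]
  r2: [   0    0    0    0    0    0    0    0]
Fix exponent of X5 at 1, X3 at 0, X4 at 0, X6 at 0, X7 at 0, X8 at 0; solve each RREF row for its pivot's exponent:
  r0: exp(X1) + (-1)·1 = 0 ⇒ exp(X1) = 1
  r1: exp(X2) + (0)·1 = 0 ⇒ exp(X2) = 0
Π_3 = X1 · X5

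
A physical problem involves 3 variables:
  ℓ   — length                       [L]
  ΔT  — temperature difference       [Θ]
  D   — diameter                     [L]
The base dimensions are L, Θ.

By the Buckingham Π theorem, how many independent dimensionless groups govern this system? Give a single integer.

1

Write exponents as rows L,Θ / cols ℓ,ΔT,D:
  L: [ 1  0  1]
  Θ: [ 0  1  0]
RREF → pivots at {ℓ,ΔT} ⇒ r = 2
Π count = n − r = 3 − 2 = 1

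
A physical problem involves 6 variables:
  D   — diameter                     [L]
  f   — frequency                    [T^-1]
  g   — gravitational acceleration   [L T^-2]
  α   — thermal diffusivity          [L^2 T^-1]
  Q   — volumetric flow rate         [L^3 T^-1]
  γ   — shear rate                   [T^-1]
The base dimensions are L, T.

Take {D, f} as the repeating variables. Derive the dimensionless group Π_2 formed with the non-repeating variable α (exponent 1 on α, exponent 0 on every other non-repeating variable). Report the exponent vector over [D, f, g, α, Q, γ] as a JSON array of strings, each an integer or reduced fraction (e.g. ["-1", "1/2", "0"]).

Write exponents as rows L,T / cols D,f,g,α,Q,γ:
  L: [ 1  0  1  2  3  0]
  T: [ 0 -1 -2 -1 -1 -1]
RREF → pivots at {D,f} ⇒ r = 2
Pivot set = {D,f}, free = {g,α,Q,γ}
RREF:
  r0: [   1    0    1    2    3    0]
  r1: [   0    1    2    1    1    1]
Fix exponent of α at 1, g at 0, Q at 0, γ at 0; solve each RREF row for its pivot's exponent:
  r0: exp(D) + (2)·1 = 0 ⇒ exp(D) = -2
  r1: exp(f) + (1)·1 = 0 ⇒ exp(f) = -1
Π_2 = D^-2 · f^-1 · α

["-2", "-1", "0", "1", "0", "0"]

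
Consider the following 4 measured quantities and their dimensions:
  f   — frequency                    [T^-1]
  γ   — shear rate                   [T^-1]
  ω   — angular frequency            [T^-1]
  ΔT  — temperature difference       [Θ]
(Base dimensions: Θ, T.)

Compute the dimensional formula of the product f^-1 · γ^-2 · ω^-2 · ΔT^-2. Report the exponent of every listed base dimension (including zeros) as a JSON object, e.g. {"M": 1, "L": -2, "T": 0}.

Write exponents as rows Θ,T / cols f,γ,ω,ΔT:
  Θ: [ 0  0  0  1]
  T: [-1 -1 -1  0]
  [Θ]: (-1)·0+(-2)·0+(-2)·0+(-2)·1 = -2
  [T]: (-1)·-1+(-2)·-1+(-2)·-1+(-2)·0 = 5
⇒ Θ^-2 T^5

{"Θ": -2, "T": 5}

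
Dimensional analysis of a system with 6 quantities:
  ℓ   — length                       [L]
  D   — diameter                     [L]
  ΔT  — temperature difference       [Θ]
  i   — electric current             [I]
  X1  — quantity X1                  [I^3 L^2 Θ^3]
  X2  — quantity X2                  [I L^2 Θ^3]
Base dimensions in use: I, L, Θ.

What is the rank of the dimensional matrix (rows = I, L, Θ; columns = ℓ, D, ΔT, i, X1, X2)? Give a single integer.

3

Write exponents as rows I,L,Θ / cols ℓ,D,ΔT,i,X1,X2:
  I: [ 0  0  0  1  3  1]
  L: [ 1  1  0  0  2  2]
  Θ: [ 0  0  1  0  3  3]
Echelon form has 3 nonzero rows (pivots: ℓ,ΔT,i)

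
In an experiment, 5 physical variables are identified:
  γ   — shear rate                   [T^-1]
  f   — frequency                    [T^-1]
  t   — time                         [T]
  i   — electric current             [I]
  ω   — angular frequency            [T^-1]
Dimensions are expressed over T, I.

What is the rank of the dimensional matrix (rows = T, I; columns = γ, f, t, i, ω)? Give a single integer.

Dimensional matrix (T×I by γ×f×t×i×ω):
  T: [-1 -1  1  0 -1]
  I: [ 0  0  0  1  0]
RREF → pivots at {γ,i} ⇒ r = 2

2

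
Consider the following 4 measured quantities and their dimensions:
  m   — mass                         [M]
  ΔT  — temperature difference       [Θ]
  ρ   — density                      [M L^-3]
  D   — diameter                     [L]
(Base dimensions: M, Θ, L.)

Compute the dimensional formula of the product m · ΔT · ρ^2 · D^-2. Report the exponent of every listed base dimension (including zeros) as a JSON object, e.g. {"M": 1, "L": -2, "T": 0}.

{"M": 3, "Θ": 1, "L": -8}

Write exponents as rows M,Θ,L / cols m,ΔT,ρ,D:
  M: [ 1  0  1  0]
  Θ: [ 0  1  0  0]
  L: [ 0  0 -3  1]
  [M]: (1)·1+(1)·0+(2)·1+(-2)·0 = 3
  [Θ]: (1)·0+(1)·1+(2)·0+(-2)·0 = 1
  [L]: (1)·0+(1)·0+(2)·-3+(-2)·1 = -8
⇒ M^3 Θ L^-8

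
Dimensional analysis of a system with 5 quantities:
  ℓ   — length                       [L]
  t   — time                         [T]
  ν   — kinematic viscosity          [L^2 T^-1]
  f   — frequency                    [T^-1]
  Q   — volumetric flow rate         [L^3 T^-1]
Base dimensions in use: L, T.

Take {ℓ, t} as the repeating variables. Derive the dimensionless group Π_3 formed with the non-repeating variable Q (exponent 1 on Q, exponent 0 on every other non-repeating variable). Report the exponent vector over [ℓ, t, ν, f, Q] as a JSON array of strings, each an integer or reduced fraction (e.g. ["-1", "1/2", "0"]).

Dimensional matrix (L×T by ℓ×t×ν×f×Q):
  L: [ 1  0  2  0  3]
  T: [ 0  1 -1 -1 -1]
Echelon form has 2 nonzero rows (pivots: ℓ,t)
Pivot set = {ℓ,t}, free = {ν,f,Q}
RREF:
  r0: [   1    0    2    0    3]
  r1: [   0    1   -1   -1   -1]
Fix exponent of Q at 1, ν at 0, f at 0; solve each RREF row for its pivot's exponent:
  r0: exp(ℓ) + (3)·1 = 0 ⇒ exp(ℓ) = -3
  r1: exp(t) + (-1)·1 = 0 ⇒ exp(t) = 1
Π_3 = ℓ^-3 · t · Q

["-3", "1", "0", "0", "1"]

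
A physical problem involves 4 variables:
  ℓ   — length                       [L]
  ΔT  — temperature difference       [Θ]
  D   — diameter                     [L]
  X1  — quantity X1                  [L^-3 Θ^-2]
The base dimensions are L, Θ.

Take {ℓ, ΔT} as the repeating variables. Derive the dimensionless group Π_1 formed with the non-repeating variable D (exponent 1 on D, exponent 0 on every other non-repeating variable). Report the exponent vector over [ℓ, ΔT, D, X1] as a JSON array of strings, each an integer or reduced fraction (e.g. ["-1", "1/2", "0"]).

Exponent matrix [L,Θ] × [ℓ,ΔT,D,X1]:
  L: [ 1  0  1 -3]
  Θ: [ 0  1  0 -2]
RREF → pivots at {ℓ,ΔT} ⇒ r = 2
Pivot set = {ℓ,ΔT}, free = {D,X1}
RREF:
  r0: [   1    0    1   -3]
  r1: [   0    1    0   -2]
Fix exponent of D at 1, X1 at 0; solve each RREF row for its pivot's exponent:
  r0: exp(ℓ) + (1)·1 = 0 ⇒ exp(ℓ) = -1
  r1: exp(ΔT) + (0)·1 = 0 ⇒ exp(ΔT) = 0
Π_1 = ℓ^-1 · D

["-1", "0", "1", "0"]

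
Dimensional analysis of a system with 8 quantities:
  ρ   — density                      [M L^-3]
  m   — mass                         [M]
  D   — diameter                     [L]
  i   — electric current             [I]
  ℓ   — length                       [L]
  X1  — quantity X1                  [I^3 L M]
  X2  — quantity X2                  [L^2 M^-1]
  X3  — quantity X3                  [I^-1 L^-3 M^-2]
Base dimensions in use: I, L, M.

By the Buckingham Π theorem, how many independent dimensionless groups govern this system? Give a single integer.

5

Dimensional matrix (I×L×M by ρ×m×D×i×ℓ×X1×X2×X3):
  I: [ 0  0  0  1  0  3  0 -1]
  L: [-3  0  1  0  1  1  2 -3]
  M: [ 1  1  0  0  0  1 -1 -2]
Row reduction gives pivot columns ρ,m,i; rank = 3
8 vars − rank 3 = 5 Π groups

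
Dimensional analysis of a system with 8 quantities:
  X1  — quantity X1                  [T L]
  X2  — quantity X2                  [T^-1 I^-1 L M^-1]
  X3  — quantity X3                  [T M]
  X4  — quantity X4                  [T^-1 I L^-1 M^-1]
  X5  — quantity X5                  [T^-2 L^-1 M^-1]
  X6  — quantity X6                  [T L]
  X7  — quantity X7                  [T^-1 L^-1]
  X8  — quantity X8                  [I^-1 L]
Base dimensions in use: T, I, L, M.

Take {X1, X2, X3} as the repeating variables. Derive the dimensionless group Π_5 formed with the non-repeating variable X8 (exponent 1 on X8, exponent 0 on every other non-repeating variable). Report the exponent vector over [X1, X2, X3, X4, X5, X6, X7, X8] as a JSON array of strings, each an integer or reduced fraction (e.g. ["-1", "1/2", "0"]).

["0", "-1", "-1", "0", "0", "0", "0", "1"]

Dimensional matrix (T×I×L×M by X1×X2×X3×X4×X5×X6×X7×X8):
  T: [ 1 -1  1 -1 -2  1 -1  0]
  I: [ 0 -1  0  1  0  0  0 -1]
  L: [ 1  1  0 -1 -1  1 -1  1]
  M: [ 0 -1  1 -1 -1  0  0  0]
Row reduction gives pivot columns X1,X2,X3; rank = 3
Pivot set = {X1,X2,X3}, free = {X4,X5,X6,X7,X8}
RREF:
  r0: [   1    0    0    0   -1    1   -1    0]
  r1: [   0    1    0   -1    0    0    0    1]
  r2: [   0    0    1   -2   -1    0    0    1]
  r3: [   0    0    0    0    0    0    0    0]
Fix exponent of X8 at 1, X4 at 0, X5 at 0, X6 at 0, X7 at 0; solve each RREF row for its pivot's exponent:
  r0: exp(X1) + (0)·1 = 0 ⇒ exp(X1) = 0
  r1: exp(X2) + (1)·1 = 0 ⇒ exp(X2) = -1
  r2: exp(X3) + (1)·1 = 0 ⇒ exp(X3) = -1
Π_5 = X2^-1 · X3^-1 · X8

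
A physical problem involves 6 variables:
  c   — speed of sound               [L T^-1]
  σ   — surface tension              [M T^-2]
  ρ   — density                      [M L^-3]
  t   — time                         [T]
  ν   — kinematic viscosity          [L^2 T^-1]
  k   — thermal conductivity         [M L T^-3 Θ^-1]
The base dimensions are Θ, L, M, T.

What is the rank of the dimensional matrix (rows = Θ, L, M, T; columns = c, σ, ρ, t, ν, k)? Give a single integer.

Write exponents as rows Θ,L,M,T / cols c,σ,ρ,t,ν,k:
  Θ: [ 0  0  0  0  0 -1]
  L: [ 1  0 -3  0  2  1]
  M: [ 0  1  1  0  0  1]
  T: [-1 -2  0  1 -1 -3]
Row reduction gives pivot columns c,σ,ρ,k; rank = 4

4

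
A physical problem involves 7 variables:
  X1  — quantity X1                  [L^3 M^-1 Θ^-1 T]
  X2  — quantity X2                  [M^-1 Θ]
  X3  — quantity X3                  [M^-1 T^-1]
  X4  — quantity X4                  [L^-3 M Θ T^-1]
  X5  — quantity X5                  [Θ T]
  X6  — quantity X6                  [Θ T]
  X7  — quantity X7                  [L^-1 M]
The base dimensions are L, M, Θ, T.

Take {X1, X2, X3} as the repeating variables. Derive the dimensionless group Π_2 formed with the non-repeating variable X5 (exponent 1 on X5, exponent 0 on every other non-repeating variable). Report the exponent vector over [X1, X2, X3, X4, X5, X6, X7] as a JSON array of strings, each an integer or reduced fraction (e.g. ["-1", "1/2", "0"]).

Exponent matrix [L,M,Θ,T] × [X1,X2,X3,X4,X5,X6,X7]:
  L: [ 3  0  0 -3  0  0 -1]
  M: [-1 -1 -1  1  0  0  1]
  Θ: [-1  1  0  1  1  1  0]
  T: [ 1  0 -1 -1  1  1  0]
RREF → pivots at {X1,X2,X3} ⇒ r = 3
Pivot set = {X1,X2,X3}, free = {X4,X5,X6,X7}
RREF:
  r0: [   1    0    0   -1    0    0 -1/3]
  r1: [   0    1    0    0    1    1 -1/3]
  r2: [   0    0    1    0   -1   -1 -1/3]
  r3: [   0    0    0    0    0    0    0]
Fix exponent of X5 at 1, X4 at 0, X6 at 0, X7 at 0; solve each RREF row for its pivot's exponent:
  r0: exp(X1) + (0)·1 = 0 ⇒ exp(X1) = 0
  r1: exp(X2) + (1)·1 = 0 ⇒ exp(X2) = -1
  r2: exp(X3) + (-1)·1 = 0 ⇒ exp(X3) = 1
Π_2 = X2^-1 · X3 · X5

["0", "-1", "1", "0", "1", "0", "0"]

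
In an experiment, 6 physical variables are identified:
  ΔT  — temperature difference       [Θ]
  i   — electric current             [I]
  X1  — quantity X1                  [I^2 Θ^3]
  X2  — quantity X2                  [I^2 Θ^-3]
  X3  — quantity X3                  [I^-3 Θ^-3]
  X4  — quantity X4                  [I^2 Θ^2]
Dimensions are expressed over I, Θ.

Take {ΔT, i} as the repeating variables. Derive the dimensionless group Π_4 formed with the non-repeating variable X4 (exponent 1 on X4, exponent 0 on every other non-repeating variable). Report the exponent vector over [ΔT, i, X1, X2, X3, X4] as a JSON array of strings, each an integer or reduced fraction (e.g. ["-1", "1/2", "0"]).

["-2", "-2", "0", "0", "0", "1"]

Dimensional matrix (I×Θ by ΔT×i×X1×X2×X3×X4):
  I: [ 0  1  2  2 -3  2]
  Θ: [ 1  0  3 -3 -3  2]
Row reduction gives pivot columns ΔT,i; rank = 2
Repeat: ΔT,i; free: X1,X2,X3,X4
RREF:
  r0: [   1    0    3   -3   -3    2]
  r1: [   0    1    2    2   -3    2]
Fix exponent of X4 at 1, X1 at 0, X2 at 0, X3 at 0; solve each RREF row for its pivot's exponent:
  r0: exp(ΔT) + (2)·1 = 0 ⇒ exp(ΔT) = -2
  r1: exp(i) + (2)·1 = 0 ⇒ exp(i) = -2
Π_4 = ΔT^-2 · i^-2 · X4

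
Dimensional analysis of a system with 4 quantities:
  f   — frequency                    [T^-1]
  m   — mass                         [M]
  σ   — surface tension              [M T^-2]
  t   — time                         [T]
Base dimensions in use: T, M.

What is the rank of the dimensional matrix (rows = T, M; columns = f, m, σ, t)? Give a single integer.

Exponent matrix [T,M] × [f,m,σ,t]:
  T: [-1  0 -2  1]
  M: [ 0  1  1  0]
Echelon form has 2 nonzero rows (pivots: f,m)

2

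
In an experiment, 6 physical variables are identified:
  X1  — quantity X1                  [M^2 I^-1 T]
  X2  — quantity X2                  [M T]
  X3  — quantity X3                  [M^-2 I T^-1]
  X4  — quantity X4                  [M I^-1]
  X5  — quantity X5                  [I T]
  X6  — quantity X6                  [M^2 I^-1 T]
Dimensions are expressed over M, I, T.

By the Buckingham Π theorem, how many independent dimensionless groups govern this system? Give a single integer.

Dimensional matrix (M×I×T by X1×X2×X3×X4×X5×X6):
  M: [ 2  1 -2  1  0  2]
  I: [-1  0  1 -1  1 -1]
  T: [ 1  1 -1  0  1  1]
Echelon form has 2 nonzero rows (pivots: X1,X2)
6 vars − rank 2 = 4 Π groups

4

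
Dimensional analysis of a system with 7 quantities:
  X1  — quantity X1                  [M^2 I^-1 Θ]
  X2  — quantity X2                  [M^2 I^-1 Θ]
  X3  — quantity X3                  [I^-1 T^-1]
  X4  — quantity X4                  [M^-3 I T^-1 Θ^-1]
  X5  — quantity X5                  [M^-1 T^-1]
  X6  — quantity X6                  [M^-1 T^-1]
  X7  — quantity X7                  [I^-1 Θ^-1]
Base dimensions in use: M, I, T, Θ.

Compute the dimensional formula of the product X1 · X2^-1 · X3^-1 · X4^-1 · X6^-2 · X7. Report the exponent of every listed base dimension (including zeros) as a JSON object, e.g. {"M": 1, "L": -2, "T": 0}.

{"M": 5, "I": -1, "T": 4, "Θ": 0}

Exponent matrix [M,I,T,Θ] × [X1,X2,X3,X4,X5,X6,X7]:
  M: [ 2  2  0 -3 -1 -1  0]
  I: [-1 -1 -1  1  0  0 -1]
  T: [ 0  0 -1 -1 -1 -1  0]
  Θ: [ 1  1  0 -1  0  0 -1]
  [M]: (1)·2+(-1)·2+(-1)·0+(-1)·-3+(-2)·-1+(1)·0 = 5
  [I]: (1)·-1+(-1)·-1+(-1)·-1+(-1)·1+(-2)·0+(1)·-1 = -1
  [T]: (1)·0+(-1)·0+(-1)·-1+(-1)·-1+(-2)·-1+(1)·0 = 4
  [Θ]: (1)·1+(-1)·1+(-1)·0+(-1)·-1+(-2)·0+(1)·-1 = 0
⇒ M^5 I^-1 T^4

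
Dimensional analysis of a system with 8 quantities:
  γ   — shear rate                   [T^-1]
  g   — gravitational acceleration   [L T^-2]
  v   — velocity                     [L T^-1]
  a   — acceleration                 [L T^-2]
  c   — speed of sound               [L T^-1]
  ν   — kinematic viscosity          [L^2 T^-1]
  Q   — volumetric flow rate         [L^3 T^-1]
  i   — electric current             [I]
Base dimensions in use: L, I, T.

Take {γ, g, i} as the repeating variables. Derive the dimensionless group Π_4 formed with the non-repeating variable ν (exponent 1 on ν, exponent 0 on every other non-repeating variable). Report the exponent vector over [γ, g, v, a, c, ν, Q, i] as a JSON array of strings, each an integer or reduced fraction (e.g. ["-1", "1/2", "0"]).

Exponent matrix [L,I,T] × [γ,g,v,a,c,ν,Q,i]:
  L: [ 0  1  1  1  1  2  3  0]
  I: [ 0  0  0  0  0  0  0  1]
  T: [-1 -2 -1 -2 -1 -1 -1  0]
RREF → pivots at {γ,g,i} ⇒ r = 3
Repeat: γ,g,i; free: v,a,c,ν,Q
RREF:
  r0: [   1    0   -1    0   -1   -3   -5    0]
  r1: [   0    1    1    1    1    2    3    0]
  r2: [   0    0    0    0    0    0    0    1]
Fix exponent of ν at 1, v at 0, a at 0, c at 0, Q at 0; solve each RREF row for its pivot's exponent:
  r0: exp(γ) + (-3)·1 = 0 ⇒ exp(γ) = 3
  r1: exp(g) + (2)·1 = 0 ⇒ exp(g) = -2
  r2: exp(i) + (0)·1 = 0 ⇒ exp(i) = 0
Π_4 = γ^3 · g^-2 · ν

["3", "-2", "0", "0", "0", "1", "0", "0"]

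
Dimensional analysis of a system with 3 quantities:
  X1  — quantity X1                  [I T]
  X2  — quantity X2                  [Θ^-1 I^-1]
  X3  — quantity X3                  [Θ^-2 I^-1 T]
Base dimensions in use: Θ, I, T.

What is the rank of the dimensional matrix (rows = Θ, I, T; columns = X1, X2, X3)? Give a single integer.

2

Write exponents as rows Θ,I,T / cols X1,X2,X3:
  Θ: [ 0 -1 -2]
  I: [ 1 -1 -1]
  T: [ 1  0  1]
RREF → pivots at {X1,X2} ⇒ r = 2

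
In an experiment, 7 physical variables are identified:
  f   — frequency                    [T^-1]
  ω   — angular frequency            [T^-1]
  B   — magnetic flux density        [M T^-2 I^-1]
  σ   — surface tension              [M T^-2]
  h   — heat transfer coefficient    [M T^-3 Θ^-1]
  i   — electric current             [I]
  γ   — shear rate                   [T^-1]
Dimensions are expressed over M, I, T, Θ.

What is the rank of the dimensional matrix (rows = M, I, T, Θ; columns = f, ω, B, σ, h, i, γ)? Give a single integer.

4

Write exponents as rows M,I,T,Θ / cols f,ω,B,σ,h,i,γ:
  M: [ 0  0  1  1  1  0  0]
  I: [ 0  0 -1  0  0  1  0]
  T: [-1 -1 -2 -2 -3  0 -1]
  Θ: [ 0  0  0  0 -1  0  0]
RREF → pivots at {f,B,σ,h} ⇒ r = 4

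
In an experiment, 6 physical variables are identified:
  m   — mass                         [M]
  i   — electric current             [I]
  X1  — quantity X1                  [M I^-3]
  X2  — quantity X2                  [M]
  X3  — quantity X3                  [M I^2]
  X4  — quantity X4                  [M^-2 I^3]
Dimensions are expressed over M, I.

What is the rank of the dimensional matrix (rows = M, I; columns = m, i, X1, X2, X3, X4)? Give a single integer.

Dimensional matrix (M×I by m×i×X1×X2×X3×X4):
  M: [ 1  0  1  1  1 -2]
  I: [ 0  1 -3  0  2  3]
Row reduction gives pivot columns m,i; rank = 2

2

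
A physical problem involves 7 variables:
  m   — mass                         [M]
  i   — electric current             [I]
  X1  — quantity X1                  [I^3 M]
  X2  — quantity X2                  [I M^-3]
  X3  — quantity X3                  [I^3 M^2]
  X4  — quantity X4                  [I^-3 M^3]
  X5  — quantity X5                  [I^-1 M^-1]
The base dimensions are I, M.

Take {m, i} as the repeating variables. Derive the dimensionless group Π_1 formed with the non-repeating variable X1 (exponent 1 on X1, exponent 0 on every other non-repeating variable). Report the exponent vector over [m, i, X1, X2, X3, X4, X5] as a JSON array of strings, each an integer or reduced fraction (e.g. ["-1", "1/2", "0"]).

Exponent matrix [I,M] × [m,i,X1,X2,X3,X4,X5]:
  I: [ 0  1  3  1  3 -3 -1]
  M: [ 1  0  1 -3  2  3 -1]
RREF → pivots at {m,i} ⇒ r = 2
Pivot set = {m,i}, free = {X1,X2,X3,X4,X5}
RREF:
  r0: [   1    0    1   -3    2    3   -1]
  r1: [   0    1    3    1    3   -3   -1]
Fix exponent of X1 at 1, X2 at 0, X3 at 0, X4 at 0, X5 at 0; solve each RREF row for its pivot's exponent:
  r0: exp(m) + (1)·1 = 0 ⇒ exp(m) = -1
  r1: exp(i) + (3)·1 = 0 ⇒ exp(i) = -3
Π_1 = m^-1 · i^-3 · X1

["-1", "-3", "1", "0", "0", "0", "0"]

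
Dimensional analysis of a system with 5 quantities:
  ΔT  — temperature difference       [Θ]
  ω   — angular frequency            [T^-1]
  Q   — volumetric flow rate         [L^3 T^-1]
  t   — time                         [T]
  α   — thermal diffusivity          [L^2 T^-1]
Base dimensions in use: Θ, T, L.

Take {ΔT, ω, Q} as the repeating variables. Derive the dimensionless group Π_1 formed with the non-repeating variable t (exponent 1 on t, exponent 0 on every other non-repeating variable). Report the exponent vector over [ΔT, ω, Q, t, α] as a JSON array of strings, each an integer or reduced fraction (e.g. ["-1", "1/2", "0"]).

Write exponents as rows Θ,T,L / cols ΔT,ω,Q,t,α:
  Θ: [ 1  0  0  0  0]
  T: [ 0 -1 -1  1 -1]
  L: [ 0  0  3  0  2]
Echelon form has 3 nonzero rows (pivots: ΔT,ω,Q)
Repeat: ΔT,ω,Q; free: t,α
RREF:
  r0: [   1    0    0    0    0]
  r1: [   0    1    0   -1  1/3]
  r2: [   0    0    1    0  2/3]
Fix exponent of t at 1, α at 0; solve each RREF row for its pivot's exponent:
  r0: exp(ΔT) + (0)·1 = 0 ⇒ exp(ΔT) = 0
  r1: exp(ω) + (-1)·1 = 0 ⇒ exp(ω) = 1
  r2: exp(Q) + (0)·1 = 0 ⇒ exp(Q) = 0
Π_1 = ω · t

["0", "1", "0", "1", "0"]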